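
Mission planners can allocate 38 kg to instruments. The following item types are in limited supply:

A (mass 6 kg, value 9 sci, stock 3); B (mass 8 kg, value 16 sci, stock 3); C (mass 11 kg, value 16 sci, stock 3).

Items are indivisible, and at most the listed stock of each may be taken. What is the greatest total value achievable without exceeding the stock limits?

Best selections within mass 38 and stock limits:
- 2×A + 3×B: mass 36, value 66
- 3×B + 1×C: mass 35, value 64
Best: 66 sci.

66 sci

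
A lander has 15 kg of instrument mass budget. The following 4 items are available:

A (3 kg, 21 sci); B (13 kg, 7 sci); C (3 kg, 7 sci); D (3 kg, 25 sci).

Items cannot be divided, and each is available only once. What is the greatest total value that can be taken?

Check high-value combinations within 15 kg:
- A+C+D: mass 3+3+3=9, value 21+7+25=53
- A+D: mass 3+3=6, value 21+25=46
- C+D: mass 3+3=6, value 7+25=32
Best: 53 sci.

53 sci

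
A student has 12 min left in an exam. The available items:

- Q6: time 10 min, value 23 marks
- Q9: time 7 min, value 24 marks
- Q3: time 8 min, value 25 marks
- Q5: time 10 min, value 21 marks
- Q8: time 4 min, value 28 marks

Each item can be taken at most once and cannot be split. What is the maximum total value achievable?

Check high-value combinations within 12 min:
- Q3+Q8: time 8+4=12, value 25+28=53
- Q9+Q8: time 7+4=11, value 24+28=52
- Q8: time 4, value 28
- Q3: time 8, value 25
Best: 53 marks.

53 marks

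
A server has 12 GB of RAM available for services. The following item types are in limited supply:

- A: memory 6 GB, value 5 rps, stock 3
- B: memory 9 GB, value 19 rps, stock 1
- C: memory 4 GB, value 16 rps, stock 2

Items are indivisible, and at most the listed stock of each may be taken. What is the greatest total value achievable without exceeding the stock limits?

Top feasible selections:
- 2×C: memory 8, value 32
- 1×A + 1×C: memory 10, value 21
Best: 32 rps.

32 rps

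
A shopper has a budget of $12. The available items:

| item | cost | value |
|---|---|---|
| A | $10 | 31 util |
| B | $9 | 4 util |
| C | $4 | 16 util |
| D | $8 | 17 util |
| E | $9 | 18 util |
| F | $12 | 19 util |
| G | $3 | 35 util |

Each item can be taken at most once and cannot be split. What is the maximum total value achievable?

53 util

This is a 0/1 knapsack; check combinations near the capacity.
- E+G: cost 9+3=12, value 18+35=53
- D+G: cost 8+3=11, value 17+35=52
- C+G: cost 4+3=7, value 16+35=51
- B+G: cost 9+3=12, value 4+35=39
Best: 53 util.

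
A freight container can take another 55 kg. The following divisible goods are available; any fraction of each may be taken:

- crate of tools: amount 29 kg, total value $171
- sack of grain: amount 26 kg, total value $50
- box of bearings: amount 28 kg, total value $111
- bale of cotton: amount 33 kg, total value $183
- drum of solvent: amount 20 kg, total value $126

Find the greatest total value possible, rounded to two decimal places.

330.27

Take in order of value per unit:
- drum of solvent (126/20 per unit): all 20 → value 126, running total 126.00
- crate of tools (171/29 per unit): all 29 → value 171, running total 297.00
- bale of cotton (183/33 per unit): 6 of 33 → value 6×183/33 = 33.2727, running total 330.27
Total 330.27.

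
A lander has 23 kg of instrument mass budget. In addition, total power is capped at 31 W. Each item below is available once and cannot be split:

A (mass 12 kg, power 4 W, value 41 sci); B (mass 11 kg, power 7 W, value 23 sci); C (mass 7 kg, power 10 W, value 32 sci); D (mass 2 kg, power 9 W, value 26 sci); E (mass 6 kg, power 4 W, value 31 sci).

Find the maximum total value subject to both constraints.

99 sci

Feasible sets respecting both limits:
- A+C+D: mass 21, power 23, value 99
- A+D+E: mass 20, power 17, value 98
- C+D+E: mass 15, power 23, value 89
Best: 99 sci.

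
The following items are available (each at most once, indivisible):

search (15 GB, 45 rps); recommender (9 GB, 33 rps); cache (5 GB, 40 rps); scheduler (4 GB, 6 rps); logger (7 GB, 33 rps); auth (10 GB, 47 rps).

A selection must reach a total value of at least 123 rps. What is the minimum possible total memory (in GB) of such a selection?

26

Subsets with value ≥ 123, sorted by total memory:
- cache+scheduler+logger+auth: memory 26, value 126
- recommender+cache+scheduler+auth: memory 28, value 126
- search+cache+auth: memory 30, value 132
- recommender+cache+logger+auth: memory 31, value 153
Minimum memory: 26 GB.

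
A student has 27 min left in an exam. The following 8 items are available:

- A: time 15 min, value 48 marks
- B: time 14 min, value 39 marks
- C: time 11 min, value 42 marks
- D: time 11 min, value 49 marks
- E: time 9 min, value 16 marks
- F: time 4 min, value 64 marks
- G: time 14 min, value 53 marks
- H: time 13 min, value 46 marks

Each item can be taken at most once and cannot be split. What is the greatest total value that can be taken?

155 marks

Check high-value combinations within 27 min:
- C+D+F: time 11+11+4=26, value 42+49+64=155
- E+F+G: time 9+4+14=27, value 16+64+53=133
- D+E+F: time 11+9+4=24, value 49+16+64=129
- E+F+H: time 9+4+13=26, value 16+64+46=126
Best: 155 marks.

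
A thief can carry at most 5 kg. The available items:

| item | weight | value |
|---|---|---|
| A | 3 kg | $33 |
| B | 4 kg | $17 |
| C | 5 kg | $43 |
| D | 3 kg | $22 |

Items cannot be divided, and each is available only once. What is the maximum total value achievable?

This is a 0/1 knapsack; check combinations near the capacity.
- C: weight 5, value 43
- A: weight 3, value 33
- D: weight 3, value 22
- B: weight 4, value 17
Best: $43.

$43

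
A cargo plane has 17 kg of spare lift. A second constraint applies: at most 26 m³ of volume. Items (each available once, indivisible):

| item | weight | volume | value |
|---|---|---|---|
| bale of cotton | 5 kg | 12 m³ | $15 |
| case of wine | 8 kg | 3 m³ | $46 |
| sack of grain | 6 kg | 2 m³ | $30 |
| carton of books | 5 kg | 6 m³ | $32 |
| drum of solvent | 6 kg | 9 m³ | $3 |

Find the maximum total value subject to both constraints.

$78

Feasible sets respecting both limits:
- case of wine+carton of books: weight 13, volume 9, value 78
- bale of cotton+sack of grain+carton of books: weight 16, volume 20, value 77
- case of wine+sack of grain: weight 14, volume 5, value 76
Best: $78.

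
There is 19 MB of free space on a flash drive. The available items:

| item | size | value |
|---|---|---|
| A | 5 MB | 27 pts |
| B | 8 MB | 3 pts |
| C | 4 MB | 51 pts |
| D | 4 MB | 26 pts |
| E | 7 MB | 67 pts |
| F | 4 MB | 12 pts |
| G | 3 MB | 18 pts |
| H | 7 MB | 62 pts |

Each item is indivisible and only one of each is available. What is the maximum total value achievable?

This is a 0/1 knapsack; check combinations near the capacity.
- C+E+H: size 4+7+7=18, value 51+67+62=180
- A+C+E+G: size 5+4+7+3=19, value 27+51+67+18=163
- C+D+E+G: size 4+4+7+3=18, value 51+26+67+18=162
- A+C+G+H: size 5+4+3+7=19, value 27+51+18+62=158
Best: 180 pts.

180 pts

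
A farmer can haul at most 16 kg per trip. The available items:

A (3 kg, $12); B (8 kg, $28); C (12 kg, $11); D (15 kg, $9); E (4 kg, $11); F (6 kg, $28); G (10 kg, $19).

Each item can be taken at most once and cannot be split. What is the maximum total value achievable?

Check high-value combinations within 16 kg:
- B+F: weight 8+6=14, value 28+28=56
- A+E+F: weight 3+4+6=13, value 12+11+28=51
- A+B+E: weight 3+8+4=15, value 12+28+11=51
- F+G: weight 6+10=16, value 28+19=47
Best: $56.

$56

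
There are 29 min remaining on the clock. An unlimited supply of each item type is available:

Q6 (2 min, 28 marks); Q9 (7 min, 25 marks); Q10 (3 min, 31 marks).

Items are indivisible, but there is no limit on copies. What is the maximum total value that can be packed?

395 marks

Best value-per-unit is Q6 at 28/2; filling with it alone gives 14×28 = 392.
Optimal mix: 13×Q6 + 1×Q10 → time 29, value 395.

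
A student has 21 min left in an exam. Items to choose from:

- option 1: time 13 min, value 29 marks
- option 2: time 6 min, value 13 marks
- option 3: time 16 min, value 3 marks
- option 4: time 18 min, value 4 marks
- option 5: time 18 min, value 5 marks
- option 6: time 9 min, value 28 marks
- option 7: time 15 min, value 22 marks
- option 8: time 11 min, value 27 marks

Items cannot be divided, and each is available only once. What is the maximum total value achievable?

55 marks

Check high-value combinations within 21 min:
- option 6+option 8: time 9+11=20, value 28+27=55
- option 1+option 2: time 13+6=19, value 29+13=42
- option 2+option 6: time 6+9=15, value 13+28=41
- option 2+option 8: time 6+11=17, value 13+27=40
- option 2+option 7: time 6+15=21, value 13+22=35
Best: 55 marks.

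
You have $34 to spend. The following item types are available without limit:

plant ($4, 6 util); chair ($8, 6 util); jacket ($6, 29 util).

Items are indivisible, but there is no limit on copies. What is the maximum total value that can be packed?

151 util

Best value-per-unit is jacket at 29/6; filling with it alone gives 5×29 = 145.
Optimal mix: 1×plant + 5×jacket → cost 34, value 151.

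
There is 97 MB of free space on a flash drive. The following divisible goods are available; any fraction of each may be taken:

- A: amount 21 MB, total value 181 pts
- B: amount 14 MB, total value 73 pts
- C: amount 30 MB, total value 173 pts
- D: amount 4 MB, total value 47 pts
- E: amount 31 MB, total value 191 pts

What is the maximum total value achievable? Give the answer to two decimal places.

Take in order of value per unit:
- D (47/4 per unit): all 4 → value 47, running total 47.00
- A (181/21 per unit): all 21 → value 181, running total 228.00
- E (191/31 per unit): all 31 → value 191, running total 419.00
- C (173/30 per unit): all 30 → value 173, running total 592.00
- B (73/14 per unit): 11 of 14 → value 11×73/14 = 57.3571, running total 649.36
Total 649.36.

649.36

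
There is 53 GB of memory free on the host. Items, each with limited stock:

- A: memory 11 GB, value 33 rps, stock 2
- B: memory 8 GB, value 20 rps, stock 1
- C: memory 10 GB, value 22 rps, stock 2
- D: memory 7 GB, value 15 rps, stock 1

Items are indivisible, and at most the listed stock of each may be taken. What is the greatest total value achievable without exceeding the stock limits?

Best selections within memory 53 and stock limits:
- 2×A + 1×B + 2×C: memory 50, value 130
- 2×A + 2×C + 1×D: memory 49, value 125
Best: 130 rps.

130 rps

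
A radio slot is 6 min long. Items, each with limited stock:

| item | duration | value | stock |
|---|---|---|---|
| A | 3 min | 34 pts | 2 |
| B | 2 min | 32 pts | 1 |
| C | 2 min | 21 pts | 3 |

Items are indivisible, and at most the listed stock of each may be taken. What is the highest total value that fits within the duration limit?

74 pts

Best selections within duration 6 and stock limits:
- 1×B + 2×C: duration 6, value 74
- 2×A: duration 6, value 68
- 1×A + 1×B: duration 5, value 66
- 3×C: duration 6, value 63
Best: 74 pts.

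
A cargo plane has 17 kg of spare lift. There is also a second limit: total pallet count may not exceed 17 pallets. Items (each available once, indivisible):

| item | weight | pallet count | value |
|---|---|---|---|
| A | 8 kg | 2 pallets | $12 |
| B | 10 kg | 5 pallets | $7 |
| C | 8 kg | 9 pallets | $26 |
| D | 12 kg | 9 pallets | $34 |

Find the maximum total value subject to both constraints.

Feasible sets respecting both limits:
- A+C: weight 16, pallet count 11, value 38
- D: weight 12, pallet count 9, value 34
- C: weight 8, pallet count 9, value 26
Best: $38.

$38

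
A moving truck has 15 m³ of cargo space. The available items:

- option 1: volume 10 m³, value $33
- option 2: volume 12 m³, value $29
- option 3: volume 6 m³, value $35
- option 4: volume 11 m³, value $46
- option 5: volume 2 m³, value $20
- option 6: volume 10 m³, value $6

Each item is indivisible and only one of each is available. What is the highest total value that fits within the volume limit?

$66

This is a 0/1 knapsack; check combinations near the capacity.
- option 4+option 5: volume 11+2=13, value 46+20=66
- option 3+option 5: volume 6+2=8, value 35+20=55
- option 1+option 5: volume 10+2=12, value 33+20=53
Best: $66.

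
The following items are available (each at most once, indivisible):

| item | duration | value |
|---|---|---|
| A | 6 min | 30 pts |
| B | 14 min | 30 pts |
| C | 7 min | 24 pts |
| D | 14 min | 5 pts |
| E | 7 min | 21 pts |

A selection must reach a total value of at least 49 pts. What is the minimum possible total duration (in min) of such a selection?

Subsets with value ≥ 49, sorted by total duration:
- A+C: duration 13, value 54
- A+E: duration 13, value 51
Minimum duration: 13 min.

13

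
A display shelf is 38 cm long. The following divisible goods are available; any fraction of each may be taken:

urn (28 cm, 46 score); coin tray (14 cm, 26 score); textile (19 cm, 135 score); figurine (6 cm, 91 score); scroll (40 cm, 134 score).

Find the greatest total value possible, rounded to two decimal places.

Take in order of value per unit:
- figurine (91/6 per unit): all 6 → value 91, running total 91.00
- textile (135/19 per unit): all 19 → value 135, running total 226.00
- scroll (134/40 per unit): 13 of 40 → value 13×134/40 = 43.5500, running total 269.55
Total 269.55.

269.55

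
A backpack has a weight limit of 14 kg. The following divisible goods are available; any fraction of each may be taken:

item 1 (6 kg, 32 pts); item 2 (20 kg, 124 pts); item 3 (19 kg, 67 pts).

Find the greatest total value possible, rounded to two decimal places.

Take in order of value per unit:
- item 2 (124/20 per unit): 14 of 20 → value 14×124/20 = 86.8000, running total 86.80
Total 86.80.

86.80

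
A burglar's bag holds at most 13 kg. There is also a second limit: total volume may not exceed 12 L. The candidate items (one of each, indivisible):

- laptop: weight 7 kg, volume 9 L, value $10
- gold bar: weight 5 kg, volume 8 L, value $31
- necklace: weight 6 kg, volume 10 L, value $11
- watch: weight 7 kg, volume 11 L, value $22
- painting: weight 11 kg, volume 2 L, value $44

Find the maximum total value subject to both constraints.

$44

Feasible sets respecting both limits:
- painting: weight 11, volume 2, value 44
- gold bar: weight 5, volume 8, value 31
- watch: weight 7, volume 11, value 22
Best: $44.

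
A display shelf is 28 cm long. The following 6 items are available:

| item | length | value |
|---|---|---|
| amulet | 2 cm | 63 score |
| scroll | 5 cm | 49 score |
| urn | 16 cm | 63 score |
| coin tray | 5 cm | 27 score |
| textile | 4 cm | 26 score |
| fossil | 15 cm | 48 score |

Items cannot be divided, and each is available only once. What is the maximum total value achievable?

202 score

Check high-value combinations within 28 cm:
- amulet+scroll+urn+coin tray: length 2+5+16+5=28, value 63+49+63+27=202
- amulet+scroll+urn+textile: length 2+5+16+4=27, value 63+49+63+26=201
- amulet+scroll+coin tray+fossil: length 2+5+5+15=27, value 63+49+27+48=187
- amulet+scroll+textile+fossil: length 2+5+4+15=26, value 63+49+26+48=186
- amulet+urn+coin tray+textile: length 2+16+5+4=27, value 63+63+27+26=179
Best: 202 score.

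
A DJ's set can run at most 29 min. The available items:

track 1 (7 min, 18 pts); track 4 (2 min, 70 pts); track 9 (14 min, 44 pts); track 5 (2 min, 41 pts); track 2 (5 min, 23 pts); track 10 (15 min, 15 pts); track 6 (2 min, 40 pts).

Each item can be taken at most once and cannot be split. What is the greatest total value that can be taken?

218 pts

Check high-value combinations within 29 min:
- track 4+track 9+track 5+track 2+track 6: duration 2+14+2+5+2=25, value 70+44+41+23+40=218
- track 1+track 4+track 9+track 5+track 6: duration 7+2+14+2+2=27, value 18+70+44+41+40=213
- track 4+track 9+track 5+track 6: duration 2+14+2+2=20, value 70+44+41+40=195
- track 1+track 4+track 5+track 2+track 6: duration 7+2+2+5+2=18, value 18+70+41+23+40=192
Best: 218 pts.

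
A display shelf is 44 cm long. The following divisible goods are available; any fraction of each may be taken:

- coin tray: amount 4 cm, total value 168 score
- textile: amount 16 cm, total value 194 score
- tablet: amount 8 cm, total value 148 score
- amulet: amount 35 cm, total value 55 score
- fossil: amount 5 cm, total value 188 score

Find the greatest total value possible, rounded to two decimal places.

715.29

Take in order of value per unit:
- coin tray (168/4 per unit): all 4 → value 168, running total 168.00
- fossil (188/5 per unit): all 5 → value 188, running total 356.00
- tablet (148/8 per unit): all 8 → value 148, running total 504.00
- textile (194/16 per unit): all 16 → value 194, running total 698.00
- amulet (55/35 per unit): 11 of 35 → value 11×55/35 = 17.2857, running total 715.29
Total 715.29.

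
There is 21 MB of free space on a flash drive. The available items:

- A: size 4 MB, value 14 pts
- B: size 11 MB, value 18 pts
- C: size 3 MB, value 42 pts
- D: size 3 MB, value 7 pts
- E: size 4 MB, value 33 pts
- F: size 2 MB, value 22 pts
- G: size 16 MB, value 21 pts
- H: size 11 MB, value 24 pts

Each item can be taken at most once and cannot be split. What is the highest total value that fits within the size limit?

This is a 0/1 knapsack; check combinations near the capacity.
- C+E+F+H: size 3+4+2+11=20, value 42+33+22+24=121
- A+C+D+E+F: size 4+3+3+4+2=16, value 14+42+7+33+22=118
- B+C+E+F: size 11+3+4+2=20, value 18+42+33+22=115
Best: 121 pts.

121 pts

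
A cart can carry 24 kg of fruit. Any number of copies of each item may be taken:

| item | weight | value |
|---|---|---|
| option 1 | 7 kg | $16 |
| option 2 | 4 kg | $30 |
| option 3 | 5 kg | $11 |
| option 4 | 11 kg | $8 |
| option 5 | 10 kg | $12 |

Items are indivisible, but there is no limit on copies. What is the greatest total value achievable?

Best value-per-unit is option 2 at 30/4, and filling with it alone uses weight 6×4=24. No mix of the others beats 6×30 = 180.

$180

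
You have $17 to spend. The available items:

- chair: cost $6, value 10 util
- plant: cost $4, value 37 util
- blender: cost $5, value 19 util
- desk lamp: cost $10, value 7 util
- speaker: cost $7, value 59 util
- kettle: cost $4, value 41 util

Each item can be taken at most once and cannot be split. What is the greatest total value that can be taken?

137 util

Check high-value combinations within $17:
- plant+speaker+kettle: cost 4+7+4=15, value 37+59+41=137
- blender+speaker+kettle: cost 5+7+4=16, value 19+59+41=119
- plant+blender+speaker: cost 4+5+7=16, value 37+19+59=115
- chair+speaker+kettle: cost 6+7+4=17, value 10+59+41=110
- chair+plant+speaker: cost 6+4+7=17, value 10+37+59=106
Best: 137 util.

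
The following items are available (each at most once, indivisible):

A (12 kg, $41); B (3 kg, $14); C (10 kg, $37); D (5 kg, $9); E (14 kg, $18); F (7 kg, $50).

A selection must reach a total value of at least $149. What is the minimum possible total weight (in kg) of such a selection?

37

Subsets with value ≥ 149, sorted by total weight:
- A+B+C+D+F: weight 37, value 151
- A+B+C+E+F: weight 46, value 160
- A+C+D+E+F: weight 48, value 155
- A+B+C+D+E+F: weight 51, value 169
Minimum weight: 37 kg.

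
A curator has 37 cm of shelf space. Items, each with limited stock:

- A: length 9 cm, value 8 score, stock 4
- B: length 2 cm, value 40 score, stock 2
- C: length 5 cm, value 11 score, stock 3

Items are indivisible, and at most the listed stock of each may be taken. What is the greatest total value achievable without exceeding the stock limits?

Best selections within length 37 and stock limits:
- 2×A + 2×B + 3×C: length 37, value 129
- 1×A + 2×B + 3×C: length 28, value 121
- 2×A + 2×B + 2×C: length 32, value 118
Best: 129 score.

129 score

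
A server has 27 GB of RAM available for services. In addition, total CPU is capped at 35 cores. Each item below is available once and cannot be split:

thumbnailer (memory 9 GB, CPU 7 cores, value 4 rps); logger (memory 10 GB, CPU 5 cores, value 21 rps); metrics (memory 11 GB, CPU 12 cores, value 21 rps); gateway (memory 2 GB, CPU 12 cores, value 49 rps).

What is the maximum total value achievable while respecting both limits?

Feasible sets respecting both limits:
- logger+metrics+gateway: memory 23, CPU 29, value 91
- thumbnailer+logger+gateway: memory 21, CPU 24, value 74
- thumbnailer+metrics+gateway: memory 22, CPU 31, value 74
Best: 91 rps.

91 rps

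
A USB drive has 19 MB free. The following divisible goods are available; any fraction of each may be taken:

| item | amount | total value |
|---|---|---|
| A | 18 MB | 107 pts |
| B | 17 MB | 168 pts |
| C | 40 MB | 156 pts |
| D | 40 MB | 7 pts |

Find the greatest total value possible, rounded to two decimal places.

Take in order of value per unit:
- B (168/17 per unit): all 17 → value 168, running total 168.00
- A (107/18 per unit): 2 of 18 → value 2×107/18 = 11.8889, running total 179.89
Total 179.89.

179.89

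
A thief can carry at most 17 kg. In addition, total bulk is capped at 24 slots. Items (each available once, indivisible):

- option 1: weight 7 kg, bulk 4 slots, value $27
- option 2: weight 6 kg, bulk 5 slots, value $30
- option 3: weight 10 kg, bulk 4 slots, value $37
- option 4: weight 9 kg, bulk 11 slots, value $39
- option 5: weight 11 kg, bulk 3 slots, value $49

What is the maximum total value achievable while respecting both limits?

Feasible sets respecting both limits:
- option 2+option 5: weight 17, bulk 8, value 79
- option 2+option 4: weight 15, bulk 16, value 69
- option 2+option 3: weight 16, bulk 9, value 67
- option 1+option 4: weight 16, bulk 15, value 66
Best: $79.

$79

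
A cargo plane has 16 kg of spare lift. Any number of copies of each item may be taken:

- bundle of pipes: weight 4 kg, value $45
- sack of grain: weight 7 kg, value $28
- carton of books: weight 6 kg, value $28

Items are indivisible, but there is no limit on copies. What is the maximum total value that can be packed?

Best value-per-unit is bundle of pipes at 45/4, and filling with it alone uses weight 4×4=16. No mix of the others beats 4×45 = 180.

$180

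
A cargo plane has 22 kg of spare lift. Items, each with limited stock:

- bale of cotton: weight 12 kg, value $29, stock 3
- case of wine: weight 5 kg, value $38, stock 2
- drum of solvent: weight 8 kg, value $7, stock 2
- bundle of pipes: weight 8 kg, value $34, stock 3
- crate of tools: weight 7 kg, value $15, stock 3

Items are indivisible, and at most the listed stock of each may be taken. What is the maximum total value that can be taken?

$110

Best selections within weight 22 and stock limits:
- 2×case of wine + 1×bundle of pipes: weight 18, value 110
- 1×case of wine + 2×bundle of pipes: weight 21, value 106
- 1×bale of cotton + 2×case of wine: weight 22, value 105
Best: $110.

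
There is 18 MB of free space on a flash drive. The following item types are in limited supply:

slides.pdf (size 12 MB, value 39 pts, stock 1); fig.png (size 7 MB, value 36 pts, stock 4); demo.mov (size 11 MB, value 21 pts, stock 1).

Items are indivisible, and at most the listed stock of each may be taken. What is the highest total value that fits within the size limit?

72 pts

Top feasible selections:
- 2×fig.png: size 14, value 72
- 1×fig.png + 1×demo.mov: size 18, value 57
- 1×slides.pdf: size 12, value 39
- 1×fig.png: size 7, value 36
Best: 72 pts.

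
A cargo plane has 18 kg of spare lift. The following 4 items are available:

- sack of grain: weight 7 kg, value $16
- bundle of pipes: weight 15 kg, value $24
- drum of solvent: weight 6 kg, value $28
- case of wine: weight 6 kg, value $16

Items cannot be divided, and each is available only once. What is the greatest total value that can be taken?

Check high-value combinations within 18 kg:
- drum of solvent+case of wine: weight 6+6=12, value 28+16=44
- sack of grain+drum of solvent: weight 7+6=13, value 16+28=44
- sack of grain+case of wine: weight 7+6=13, value 16+16=32
- drum of solvent: weight 6, value 28
Best: $44.

$44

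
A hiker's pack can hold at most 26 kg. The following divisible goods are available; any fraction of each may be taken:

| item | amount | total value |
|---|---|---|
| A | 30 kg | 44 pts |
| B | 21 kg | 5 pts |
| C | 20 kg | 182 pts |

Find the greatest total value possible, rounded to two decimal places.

Take in order of value per unit:
- C (182/20 per unit): all 20 → value 182, running total 182.00
- A (44/30 per unit): 6 of 30 → value 6×44/30 = 8.8000, running total 190.80
Total 190.80.

190.80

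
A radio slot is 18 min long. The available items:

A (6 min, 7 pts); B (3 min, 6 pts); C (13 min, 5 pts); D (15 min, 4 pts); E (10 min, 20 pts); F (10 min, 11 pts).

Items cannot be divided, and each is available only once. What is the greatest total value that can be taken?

Check high-value combinations within 18 min:
- A+E: duration 6+10=16, value 7+20=27
- B+E: duration 3+10=13, value 6+20=26
- E: duration 10, value 20
Best: 27 pts.

27 pts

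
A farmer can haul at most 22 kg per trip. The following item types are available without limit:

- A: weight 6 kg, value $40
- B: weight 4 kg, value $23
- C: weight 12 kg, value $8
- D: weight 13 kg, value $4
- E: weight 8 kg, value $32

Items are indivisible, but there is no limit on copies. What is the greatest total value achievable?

$143

Best value-per-unit is A at 40/6; filling with it alone gives 3×40 = 120.
Optimal mix: 3×A + 1×B → weight 22, value 143.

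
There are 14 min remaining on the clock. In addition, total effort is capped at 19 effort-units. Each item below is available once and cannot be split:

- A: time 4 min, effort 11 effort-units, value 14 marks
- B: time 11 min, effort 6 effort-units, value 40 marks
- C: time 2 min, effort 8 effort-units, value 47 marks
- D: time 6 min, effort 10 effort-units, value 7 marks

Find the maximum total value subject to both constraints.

Feasible sets respecting both limits:
- B+C: time 13, effort 14, value 87
- A+C: time 6, effort 19, value 61
- C+D: time 8, effort 18, value 54
- C: time 2, effort 8, value 47
Best: 87 marks.

87 marks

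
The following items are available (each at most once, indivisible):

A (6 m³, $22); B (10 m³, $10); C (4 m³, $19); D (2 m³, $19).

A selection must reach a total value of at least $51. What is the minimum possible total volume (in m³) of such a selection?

12

Subsets with value ≥ 51, sorted by total volume:
- A+C+D: volume 12, value 60
- A+B+D: volume 18, value 51
- A+B+C: volume 20, value 51
- A+B+C+D: volume 22, value 70
Minimum volume: 12 m³.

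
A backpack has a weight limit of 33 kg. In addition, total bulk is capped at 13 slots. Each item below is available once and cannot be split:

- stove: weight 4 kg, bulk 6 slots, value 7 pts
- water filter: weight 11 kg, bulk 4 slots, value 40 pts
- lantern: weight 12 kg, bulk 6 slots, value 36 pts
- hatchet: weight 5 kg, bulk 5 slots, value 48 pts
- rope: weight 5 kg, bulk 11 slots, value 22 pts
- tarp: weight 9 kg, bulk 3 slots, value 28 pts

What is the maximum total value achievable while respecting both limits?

Feasible sets respecting both limits:
- water filter+hatchet+tarp: weight 25, bulk 12, value 116
- water filter+lantern+tarp: weight 32, bulk 13, value 104
- water filter+hatchet: weight 16, bulk 9, value 88
- lantern+hatchet: weight 17, bulk 11, value 84
Best: 116 pts.

116 pts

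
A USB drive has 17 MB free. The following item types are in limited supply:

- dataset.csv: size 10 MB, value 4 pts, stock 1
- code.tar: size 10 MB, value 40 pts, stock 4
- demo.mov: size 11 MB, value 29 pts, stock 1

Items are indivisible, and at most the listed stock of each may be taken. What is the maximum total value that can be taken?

40 pts

Best selections within size 17 and stock limits:
- 1×code.tar: size 10, value 40
- 1×demo.mov: size 11, value 29
- 1×dataset.csv: size 10, value 4
Best: 40 pts.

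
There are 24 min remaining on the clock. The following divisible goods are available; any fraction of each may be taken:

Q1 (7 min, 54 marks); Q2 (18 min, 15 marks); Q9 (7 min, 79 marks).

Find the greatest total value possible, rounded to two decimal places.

141.33

Take in order of value per unit:
- Q9 (79/7 per unit): all 7 → value 79, running total 79.00
- Q1 (54/7 per unit): all 7 → value 54, running total 133.00
- Q2 (15/18 per unit): 10 of 18 → value 10×15/18 = 8.3333, running total 141.33
Total 141.33.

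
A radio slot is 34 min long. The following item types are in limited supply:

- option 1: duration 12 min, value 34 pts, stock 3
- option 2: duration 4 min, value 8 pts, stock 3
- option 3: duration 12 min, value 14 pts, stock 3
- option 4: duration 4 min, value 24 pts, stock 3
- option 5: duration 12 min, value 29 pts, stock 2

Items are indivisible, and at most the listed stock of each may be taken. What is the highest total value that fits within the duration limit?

122 pts

Best selections within duration 34 and stock limits:
- 1×option 1 + 2×option 2 + 3×option 4: duration 32, value 122
- 2×option 2 + 3×option 4 + 1×option 5: duration 32, value 117
Best: 122 pts.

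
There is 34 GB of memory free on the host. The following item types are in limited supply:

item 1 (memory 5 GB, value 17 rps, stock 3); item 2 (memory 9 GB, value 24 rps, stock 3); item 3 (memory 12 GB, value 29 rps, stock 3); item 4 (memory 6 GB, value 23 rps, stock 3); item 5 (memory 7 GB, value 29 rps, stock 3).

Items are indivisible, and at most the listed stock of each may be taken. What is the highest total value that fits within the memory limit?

133 rps

Best selections within memory 34 and stock limits:
- 2×item 4 + 3×item 5: memory 33, value 133
- 3×item 4 + 2×item 5: memory 32, value 127
- 1×item 1 + 1×item 4 + 3×item 5: memory 32, value 127
- 3×item 1 + 2×item 4 + 1×item 5: memory 34, value 126
Best: 133 rps.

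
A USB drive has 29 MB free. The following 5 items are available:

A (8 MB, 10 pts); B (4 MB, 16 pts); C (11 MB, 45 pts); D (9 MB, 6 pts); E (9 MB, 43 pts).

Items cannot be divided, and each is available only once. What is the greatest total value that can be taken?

104 pts

This is a 0/1 knapsack; check combinations near the capacity.
- B+C+E: size 4+11+9=24, value 16+45+43=104
- A+C+E: size 8+11+9=28, value 10+45+43=98
- C+D+E: size 11+9+9=29, value 45+6+43=94
Best: 104 pts.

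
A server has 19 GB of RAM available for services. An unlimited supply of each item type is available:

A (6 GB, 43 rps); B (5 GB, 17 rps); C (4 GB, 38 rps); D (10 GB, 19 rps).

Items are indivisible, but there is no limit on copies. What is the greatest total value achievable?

157 rps

Best value-per-unit is C at 38/4; filling with it alone gives 4×38 = 152.
Optimal mix: 1×A + 3×C → memory 18, value 157.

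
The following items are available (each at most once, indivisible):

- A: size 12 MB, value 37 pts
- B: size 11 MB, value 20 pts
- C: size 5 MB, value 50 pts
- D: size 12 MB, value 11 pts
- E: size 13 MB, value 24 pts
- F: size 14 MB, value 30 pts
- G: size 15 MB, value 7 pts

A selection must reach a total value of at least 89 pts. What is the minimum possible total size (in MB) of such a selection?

Subsets with value ≥ 89, sorted by total size:
- A+B+C: size 28, value 107
- A+C+D: size 29, value 98
- B+C+E: size 29, value 94
- A+C+E: size 30, value 111
Minimum size: 28 MB.

28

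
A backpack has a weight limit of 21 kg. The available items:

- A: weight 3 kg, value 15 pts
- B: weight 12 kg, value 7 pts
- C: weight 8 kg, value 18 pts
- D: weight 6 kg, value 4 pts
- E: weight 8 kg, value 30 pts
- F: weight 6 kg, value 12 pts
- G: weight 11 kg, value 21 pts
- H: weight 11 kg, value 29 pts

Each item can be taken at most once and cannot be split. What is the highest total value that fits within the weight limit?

Check high-value combinations within 21 kg:
- A+C+E: weight 3+8+8=19, value 15+18+30=63
- E+H: weight 8+11=19, value 30+29=59
- A+E+F: weight 3+8+6=17, value 15+30+12=57
Best: 63 pts.

63 pts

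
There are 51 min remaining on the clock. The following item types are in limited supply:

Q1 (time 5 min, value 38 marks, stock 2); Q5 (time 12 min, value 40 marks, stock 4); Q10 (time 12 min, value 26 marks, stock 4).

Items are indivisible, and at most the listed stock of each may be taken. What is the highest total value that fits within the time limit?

196 marks

Top feasible selections:
- 2×Q1 + 3×Q5: time 46, value 196
- 2×Q1 + 2×Q5 + 1×Q10: time 46, value 182
- 2×Q1 + 1×Q5 + 2×Q10: time 46, value 168
Best: 196 marks.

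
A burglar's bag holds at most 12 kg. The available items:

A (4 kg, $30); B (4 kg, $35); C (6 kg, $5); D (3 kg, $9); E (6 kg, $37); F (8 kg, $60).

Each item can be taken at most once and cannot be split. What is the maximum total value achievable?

Check high-value combinations within 12 kg:
- B+F: weight 4+8=12, value 35+60=95
- A+F: weight 4+8=12, value 30+60=90
- A+B+D: weight 4+4+3=11, value 30+35+9=74
- B+E: weight 4+6=10, value 35+37=72
- D+F: weight 3+8=11, value 9+60=69
Best: $95.

$95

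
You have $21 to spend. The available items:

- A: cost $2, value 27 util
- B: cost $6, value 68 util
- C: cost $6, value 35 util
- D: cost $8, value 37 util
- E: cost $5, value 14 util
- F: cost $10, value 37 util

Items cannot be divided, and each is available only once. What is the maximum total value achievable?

Check high-value combinations within $21:
- A+B+D+E: cost 2+6+8+5=21, value 27+68+37+14=146
- A+B+C+E: cost 2+6+6+5=19, value 27+68+35+14=144
- B+C+D: cost 6+6+8=20, value 68+35+37=140
- A+B+D: cost 2+6+8=16, value 27+68+37=132
- A+B+F: cost 2+6+10=18, value 27+68+37=132
Best: 146 util.

146 util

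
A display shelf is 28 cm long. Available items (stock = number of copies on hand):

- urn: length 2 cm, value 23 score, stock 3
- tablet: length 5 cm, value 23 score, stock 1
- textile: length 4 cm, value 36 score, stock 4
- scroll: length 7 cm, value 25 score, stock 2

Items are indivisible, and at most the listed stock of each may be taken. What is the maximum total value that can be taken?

Top feasible selections:
- 3×urn + 1×tablet + 4×textile: length 27, value 236
- 2×urn + 4×textile + 1×scroll: length 27, value 215
- 3×urn + 4×textile: length 22, value 213
Best: 236 score.

236 score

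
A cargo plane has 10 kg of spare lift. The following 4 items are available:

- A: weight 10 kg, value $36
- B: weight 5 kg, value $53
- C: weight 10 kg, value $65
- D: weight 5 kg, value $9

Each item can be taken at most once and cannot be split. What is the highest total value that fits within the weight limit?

$65

This is a 0/1 knapsack; check combinations near the capacity.
- C: weight 10, value 65
- B+D: weight 5+5=10, value 53+9=62
- B: weight 5, value 53
Best: $65.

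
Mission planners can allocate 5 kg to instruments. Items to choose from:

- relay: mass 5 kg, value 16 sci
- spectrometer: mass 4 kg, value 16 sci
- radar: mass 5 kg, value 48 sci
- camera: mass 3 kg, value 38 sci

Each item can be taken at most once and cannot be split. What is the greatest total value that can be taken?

48 sci

Check high-value combinations within 5 kg:
- radar: mass 5, value 48
- camera: mass 3, value 38
- spectrometer: mass 4, value 16
- relay: mass 5, value 16
Best: 48 sci.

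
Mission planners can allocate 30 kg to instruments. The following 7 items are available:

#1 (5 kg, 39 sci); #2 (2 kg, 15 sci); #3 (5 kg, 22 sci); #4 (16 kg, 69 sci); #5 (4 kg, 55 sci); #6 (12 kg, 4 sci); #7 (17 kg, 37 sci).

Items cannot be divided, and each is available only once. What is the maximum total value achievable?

185 sci

Check high-value combinations within 30 kg:
- #1+#3+#4+#5: mass 5+5+16+4=30, value 39+22+69+55=185
- #1+#2+#4+#5: mass 5+2+16+4=27, value 39+15+69+55=178
- #1+#4+#5: mass 5+16+4=25, value 39+69+55=163
- #2+#3+#4+#5: mass 2+5+16+4=27, value 15+22+69+55=161
Best: 185 sci.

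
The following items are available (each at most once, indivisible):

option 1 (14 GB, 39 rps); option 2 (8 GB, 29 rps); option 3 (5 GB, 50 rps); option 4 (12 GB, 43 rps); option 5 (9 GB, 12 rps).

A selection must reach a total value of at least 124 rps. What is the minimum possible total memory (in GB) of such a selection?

Subsets with value ≥ 124, sorted by total memory:
- option 1+option 3+option 4: memory 31, value 132
- option 2+option 3+option 4+option 5: memory 34, value 134
- option 1+option 2+option 3+option 5: memory 36, value 130
- option 1+option 2+option 3+option 4: memory 39, value 161
Minimum memory: 31 GB.

31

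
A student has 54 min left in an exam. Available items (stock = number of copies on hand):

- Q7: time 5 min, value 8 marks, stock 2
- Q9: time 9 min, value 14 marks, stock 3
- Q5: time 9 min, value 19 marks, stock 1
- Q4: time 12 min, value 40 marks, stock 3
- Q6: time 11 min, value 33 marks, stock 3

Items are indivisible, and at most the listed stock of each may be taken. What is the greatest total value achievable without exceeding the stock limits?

Top feasible selections:
- 1×Q7 + 3×Q4 + 1×Q6: time 52, value 161
- 1×Q5 + 1×Q4 + 3×Q6: time 54, value 158
- 1×Q7 + 2×Q4 + 2×Q6: time 51, value 154
Best: 161 marks.

161 marks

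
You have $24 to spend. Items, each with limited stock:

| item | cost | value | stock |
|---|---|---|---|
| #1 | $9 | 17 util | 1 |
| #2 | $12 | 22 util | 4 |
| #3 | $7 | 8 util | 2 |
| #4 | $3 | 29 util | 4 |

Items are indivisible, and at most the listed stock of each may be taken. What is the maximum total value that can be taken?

138 util

Top feasible selections:
- 1×#2 + 4×#4: cost 24, value 138
- 1×#1 + 4×#4: cost 21, value 133
- 1×#3 + 4×#4: cost 19, value 124
Best: 138 util.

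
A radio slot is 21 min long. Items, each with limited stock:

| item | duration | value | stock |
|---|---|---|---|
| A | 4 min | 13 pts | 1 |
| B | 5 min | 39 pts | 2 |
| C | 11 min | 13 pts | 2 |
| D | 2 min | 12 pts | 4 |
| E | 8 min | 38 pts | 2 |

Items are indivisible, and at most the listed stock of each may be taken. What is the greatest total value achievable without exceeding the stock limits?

128 pts

Top feasible selections:
- 2×B + 1×D + 1×E: duration 20, value 128
- 1×A + 2×B + 3×D: duration 20, value 127
- 2×B + 4×D: duration 18, value 126
Best: 128 pts.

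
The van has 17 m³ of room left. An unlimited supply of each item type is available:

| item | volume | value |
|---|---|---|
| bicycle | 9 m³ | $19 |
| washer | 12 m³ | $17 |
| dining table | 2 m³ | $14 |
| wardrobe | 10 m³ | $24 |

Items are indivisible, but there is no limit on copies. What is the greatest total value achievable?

Best value-per-unit is dining table at 14/2, and filling with it alone uses volume 8×2=16. No mix of the others beats 8×14 = 112.

$112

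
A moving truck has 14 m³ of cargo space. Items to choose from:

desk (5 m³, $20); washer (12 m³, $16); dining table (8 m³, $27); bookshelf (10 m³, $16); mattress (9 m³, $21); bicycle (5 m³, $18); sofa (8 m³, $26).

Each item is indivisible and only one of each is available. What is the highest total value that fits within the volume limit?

Check high-value combinations within 14 m³:
- desk+dining table: volume 5+8=13, value 20+27=47
- desk+sofa: volume 5+8=13, value 20+26=46
- dining table+bicycle: volume 8+5=13, value 27+18=45
- bicycle+sofa: volume 5+8=13, value 18+26=44
Best: $47.

$47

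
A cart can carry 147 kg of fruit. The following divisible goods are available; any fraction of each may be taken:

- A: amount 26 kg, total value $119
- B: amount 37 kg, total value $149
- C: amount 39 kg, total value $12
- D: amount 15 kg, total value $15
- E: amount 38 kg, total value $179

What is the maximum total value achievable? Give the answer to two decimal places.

Take in order of value per unit:
- E (179/38 per unit): all 38 → value 179, running total 179.00
- A (119/26 per unit): all 26 → value 119, running total 298.00
- B (149/37 per unit): all 37 → value 149, running total 447.00
- D (15/15 per unit): all 15 → value 15, running total 462.00
- C (12/39 per unit): 31 of 39 → value 31×12/39 = 9.5385, running total 471.54
Total 471.54.

471.54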